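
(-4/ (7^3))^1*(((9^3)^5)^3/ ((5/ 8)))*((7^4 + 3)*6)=-2349007981454874197664047000000000000000000000.00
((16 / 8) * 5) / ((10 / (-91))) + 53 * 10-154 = 285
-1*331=-331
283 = 283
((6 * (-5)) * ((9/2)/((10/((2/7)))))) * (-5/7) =135/49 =2.76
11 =11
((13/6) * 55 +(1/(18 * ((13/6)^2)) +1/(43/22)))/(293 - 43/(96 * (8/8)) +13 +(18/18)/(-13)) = 83499664/213109247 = 0.39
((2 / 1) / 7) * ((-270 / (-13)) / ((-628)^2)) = 135 / 8972236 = 0.00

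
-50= -50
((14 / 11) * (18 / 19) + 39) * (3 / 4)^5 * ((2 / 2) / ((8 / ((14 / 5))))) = 14293503 / 4280320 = 3.34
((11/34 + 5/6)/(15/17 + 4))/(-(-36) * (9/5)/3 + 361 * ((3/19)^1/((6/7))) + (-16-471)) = -590/993261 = -0.00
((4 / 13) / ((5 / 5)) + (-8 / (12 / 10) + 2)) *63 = -274.62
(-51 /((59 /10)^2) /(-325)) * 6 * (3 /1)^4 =99144 /45253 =2.19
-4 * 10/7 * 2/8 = -10/7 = -1.43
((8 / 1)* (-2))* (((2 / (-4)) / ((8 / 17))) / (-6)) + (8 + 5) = 61 / 6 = 10.17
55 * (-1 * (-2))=110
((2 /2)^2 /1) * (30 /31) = 30 /31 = 0.97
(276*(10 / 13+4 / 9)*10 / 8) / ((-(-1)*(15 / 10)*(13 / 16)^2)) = 8360960 / 19773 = 422.85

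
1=1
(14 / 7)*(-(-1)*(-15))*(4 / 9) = -40 / 3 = -13.33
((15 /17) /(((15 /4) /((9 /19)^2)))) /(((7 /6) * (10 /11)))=10692 /214795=0.05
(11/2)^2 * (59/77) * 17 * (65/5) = 143429/28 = 5122.46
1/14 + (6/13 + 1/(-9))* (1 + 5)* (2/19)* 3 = 2543/3458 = 0.74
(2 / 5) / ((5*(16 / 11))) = 11 / 200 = 0.06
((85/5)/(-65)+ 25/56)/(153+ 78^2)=673/22702680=0.00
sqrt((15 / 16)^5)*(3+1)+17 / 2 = 225*sqrt(15) / 256+17 / 2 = 11.90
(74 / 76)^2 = 1369 / 1444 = 0.95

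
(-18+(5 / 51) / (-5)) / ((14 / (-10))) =4595 / 357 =12.87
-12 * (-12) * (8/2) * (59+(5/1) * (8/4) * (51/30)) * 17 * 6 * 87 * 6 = 2330809344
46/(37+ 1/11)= 253/204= 1.24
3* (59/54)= 59/18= 3.28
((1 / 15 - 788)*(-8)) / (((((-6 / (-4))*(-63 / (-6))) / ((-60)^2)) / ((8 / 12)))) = 60513280 / 63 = 960528.25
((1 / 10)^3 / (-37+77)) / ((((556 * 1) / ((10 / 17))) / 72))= 9 / 4726000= 0.00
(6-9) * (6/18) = -1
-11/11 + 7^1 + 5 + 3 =14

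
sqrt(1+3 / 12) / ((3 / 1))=sqrt(5) / 6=0.37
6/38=3/19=0.16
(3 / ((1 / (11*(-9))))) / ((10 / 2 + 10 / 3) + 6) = -20.72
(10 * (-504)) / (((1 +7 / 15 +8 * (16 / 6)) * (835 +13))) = -525 / 2014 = -0.26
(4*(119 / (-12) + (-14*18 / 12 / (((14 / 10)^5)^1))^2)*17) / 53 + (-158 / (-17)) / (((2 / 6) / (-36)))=-15534372301667 / 15582257103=-996.93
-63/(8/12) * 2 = -189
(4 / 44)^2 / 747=1 / 90387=0.00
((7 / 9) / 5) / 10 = 7 / 450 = 0.02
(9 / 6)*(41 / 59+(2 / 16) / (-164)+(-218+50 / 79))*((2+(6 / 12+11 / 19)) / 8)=-465076849419 / 3718061056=-125.09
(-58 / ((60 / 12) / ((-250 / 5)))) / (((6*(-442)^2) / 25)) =3625 / 293046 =0.01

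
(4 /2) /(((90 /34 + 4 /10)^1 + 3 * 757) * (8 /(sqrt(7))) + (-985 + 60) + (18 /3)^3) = 71715350 /2365781416329 + 262879840 * sqrt(7) /2365781416329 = 0.00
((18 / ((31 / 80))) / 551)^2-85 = -24797574085 / 291760561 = -84.99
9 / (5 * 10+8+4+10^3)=1 / 118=0.01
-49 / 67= -0.73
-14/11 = -1.27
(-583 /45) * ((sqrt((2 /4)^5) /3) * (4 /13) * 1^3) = -583 * sqrt(2) /3510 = -0.23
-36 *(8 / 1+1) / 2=-162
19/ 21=0.90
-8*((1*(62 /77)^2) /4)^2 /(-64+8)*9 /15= 2770563 /1230356435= 0.00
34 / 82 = 17 / 41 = 0.41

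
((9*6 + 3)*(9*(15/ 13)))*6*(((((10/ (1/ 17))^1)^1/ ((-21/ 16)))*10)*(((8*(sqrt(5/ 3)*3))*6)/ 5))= -4018636800*sqrt(15)/ 91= -171034213.20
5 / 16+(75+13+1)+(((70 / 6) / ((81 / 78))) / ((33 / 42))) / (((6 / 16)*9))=36008173 / 384912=93.55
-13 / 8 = -1.62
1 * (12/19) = 12/19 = 0.63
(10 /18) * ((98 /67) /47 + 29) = 152365 /9447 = 16.13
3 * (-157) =-471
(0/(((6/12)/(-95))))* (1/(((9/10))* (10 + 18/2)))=0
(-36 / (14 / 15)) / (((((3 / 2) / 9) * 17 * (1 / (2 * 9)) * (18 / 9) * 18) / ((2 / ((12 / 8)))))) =-1080 / 119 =-9.08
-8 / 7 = -1.14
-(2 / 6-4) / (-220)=-1 / 60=-0.02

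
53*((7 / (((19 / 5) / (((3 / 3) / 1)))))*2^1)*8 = 29680 / 19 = 1562.11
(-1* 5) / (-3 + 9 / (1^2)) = -5 / 6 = -0.83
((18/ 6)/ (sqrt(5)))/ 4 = 3*sqrt(5)/ 20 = 0.34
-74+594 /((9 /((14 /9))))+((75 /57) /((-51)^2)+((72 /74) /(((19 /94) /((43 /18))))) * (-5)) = -52714409 /1828503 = -28.83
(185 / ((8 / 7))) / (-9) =-1295 / 72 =-17.99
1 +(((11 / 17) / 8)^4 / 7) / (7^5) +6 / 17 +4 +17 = 899660284164401 / 40247960080384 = 22.35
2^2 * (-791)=-3164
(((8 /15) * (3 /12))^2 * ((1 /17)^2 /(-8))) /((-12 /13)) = 13 /1560600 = 0.00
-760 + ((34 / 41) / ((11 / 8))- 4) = -344292 / 451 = -763.40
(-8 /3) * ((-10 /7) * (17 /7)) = 1360 /147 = 9.25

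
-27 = -27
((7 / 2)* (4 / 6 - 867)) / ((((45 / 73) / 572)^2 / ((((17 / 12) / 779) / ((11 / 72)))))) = -49022824907056 / 1577475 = -31076768.19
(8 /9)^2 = 64 /81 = 0.79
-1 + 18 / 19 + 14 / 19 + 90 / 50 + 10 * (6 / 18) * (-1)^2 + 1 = 1943 / 285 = 6.82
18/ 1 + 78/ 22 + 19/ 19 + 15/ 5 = 281/ 11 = 25.55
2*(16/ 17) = 32/ 17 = 1.88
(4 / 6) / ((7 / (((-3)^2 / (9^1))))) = 2 / 21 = 0.10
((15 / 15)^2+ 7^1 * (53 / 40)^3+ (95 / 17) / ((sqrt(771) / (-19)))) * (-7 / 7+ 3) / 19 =1106139 / 608000 - 190 * sqrt(771) / 13107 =1.42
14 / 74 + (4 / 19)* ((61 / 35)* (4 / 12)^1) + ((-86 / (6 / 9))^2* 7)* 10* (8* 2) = 1375758087793 / 73815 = 18637920.31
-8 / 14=-4 / 7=-0.57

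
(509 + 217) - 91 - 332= 303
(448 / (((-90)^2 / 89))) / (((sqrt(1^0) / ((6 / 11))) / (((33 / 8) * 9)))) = 2492 / 25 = 99.68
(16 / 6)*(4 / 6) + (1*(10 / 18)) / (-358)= 5723 / 3222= 1.78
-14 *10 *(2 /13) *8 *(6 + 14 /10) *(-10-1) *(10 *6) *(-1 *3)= -32820480 /13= -2524652.31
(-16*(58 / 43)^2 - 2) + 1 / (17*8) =-31.10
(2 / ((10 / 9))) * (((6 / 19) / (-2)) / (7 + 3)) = -27 / 950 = -0.03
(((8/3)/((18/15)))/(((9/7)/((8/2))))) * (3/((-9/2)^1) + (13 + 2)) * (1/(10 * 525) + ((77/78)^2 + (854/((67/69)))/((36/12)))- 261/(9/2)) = 23400.10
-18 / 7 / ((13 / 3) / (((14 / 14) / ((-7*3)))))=18 / 637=0.03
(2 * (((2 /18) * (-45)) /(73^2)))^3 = -1000 /151334226289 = -0.00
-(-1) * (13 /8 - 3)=-1.38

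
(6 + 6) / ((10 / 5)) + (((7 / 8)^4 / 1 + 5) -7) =18785 / 4096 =4.59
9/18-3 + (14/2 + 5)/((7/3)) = 37/14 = 2.64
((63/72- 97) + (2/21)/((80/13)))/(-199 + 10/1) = 20183/39690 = 0.51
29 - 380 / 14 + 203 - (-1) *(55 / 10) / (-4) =11395 / 56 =203.48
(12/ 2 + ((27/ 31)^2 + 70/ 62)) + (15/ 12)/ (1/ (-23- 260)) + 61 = -284.86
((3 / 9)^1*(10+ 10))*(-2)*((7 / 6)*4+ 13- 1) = -2000 / 9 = -222.22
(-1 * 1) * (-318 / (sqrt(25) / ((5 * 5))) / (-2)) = -795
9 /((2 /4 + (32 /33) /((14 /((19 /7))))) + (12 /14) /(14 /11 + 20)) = 378378 /30619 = 12.36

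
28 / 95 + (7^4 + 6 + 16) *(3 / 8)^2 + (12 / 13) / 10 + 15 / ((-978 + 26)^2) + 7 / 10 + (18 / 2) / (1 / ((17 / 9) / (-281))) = 10749037972121 / 31451920864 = 341.76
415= 415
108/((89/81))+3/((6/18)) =9549/89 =107.29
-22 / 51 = -0.43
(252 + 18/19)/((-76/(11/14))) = -2.62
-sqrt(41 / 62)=-sqrt(2542) / 62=-0.81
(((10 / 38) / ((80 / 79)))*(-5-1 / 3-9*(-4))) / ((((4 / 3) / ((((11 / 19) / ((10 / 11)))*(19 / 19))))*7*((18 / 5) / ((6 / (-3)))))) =-219857 / 727776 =-0.30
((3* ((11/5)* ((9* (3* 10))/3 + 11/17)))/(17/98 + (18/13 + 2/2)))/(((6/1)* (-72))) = -10797787/19945080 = -0.54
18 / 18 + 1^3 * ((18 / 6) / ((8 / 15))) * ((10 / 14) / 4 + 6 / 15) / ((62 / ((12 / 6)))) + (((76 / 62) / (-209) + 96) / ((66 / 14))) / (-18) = -595765 / 22686048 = -0.03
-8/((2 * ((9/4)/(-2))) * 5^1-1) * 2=64/49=1.31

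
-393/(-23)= 393/23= 17.09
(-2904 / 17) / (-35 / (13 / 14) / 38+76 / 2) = -21736 / 4709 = -4.62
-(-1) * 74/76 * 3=111/38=2.92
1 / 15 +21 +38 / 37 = 12262 / 555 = 22.09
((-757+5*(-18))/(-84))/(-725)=-121/8700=-0.01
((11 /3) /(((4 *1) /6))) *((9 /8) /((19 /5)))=495 /304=1.63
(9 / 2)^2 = 20.25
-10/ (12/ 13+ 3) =-130/ 51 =-2.55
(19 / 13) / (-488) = -19 / 6344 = -0.00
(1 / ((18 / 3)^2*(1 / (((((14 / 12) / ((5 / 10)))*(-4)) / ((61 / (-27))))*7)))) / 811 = 49 / 49471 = 0.00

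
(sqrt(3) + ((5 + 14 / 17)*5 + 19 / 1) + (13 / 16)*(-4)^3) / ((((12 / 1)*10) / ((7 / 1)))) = -77 / 340 + 7*sqrt(3) / 120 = -0.13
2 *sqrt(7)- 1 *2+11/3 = 5/3+2 *sqrt(7) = 6.96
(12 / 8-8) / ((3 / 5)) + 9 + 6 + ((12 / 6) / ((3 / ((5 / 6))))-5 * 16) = -1355 / 18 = -75.28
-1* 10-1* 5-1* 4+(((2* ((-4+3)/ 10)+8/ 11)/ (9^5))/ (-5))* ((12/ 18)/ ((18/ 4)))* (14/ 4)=-8330338081/ 438438825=-19.00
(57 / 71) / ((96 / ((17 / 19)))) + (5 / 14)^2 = 15033 / 111328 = 0.14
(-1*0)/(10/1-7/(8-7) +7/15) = 0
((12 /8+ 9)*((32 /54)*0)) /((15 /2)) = 0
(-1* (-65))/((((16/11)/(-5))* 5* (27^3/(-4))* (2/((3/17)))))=715/892296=0.00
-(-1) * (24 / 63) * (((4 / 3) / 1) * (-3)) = -1.52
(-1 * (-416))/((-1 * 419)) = -416/419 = -0.99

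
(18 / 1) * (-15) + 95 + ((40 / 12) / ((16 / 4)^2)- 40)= -5155 / 24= -214.79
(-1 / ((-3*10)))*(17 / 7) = 17 / 210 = 0.08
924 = 924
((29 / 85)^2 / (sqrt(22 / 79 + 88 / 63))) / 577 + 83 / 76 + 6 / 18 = 2523 * sqrt(4610914) / 34759662850 + 325 / 228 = 1.43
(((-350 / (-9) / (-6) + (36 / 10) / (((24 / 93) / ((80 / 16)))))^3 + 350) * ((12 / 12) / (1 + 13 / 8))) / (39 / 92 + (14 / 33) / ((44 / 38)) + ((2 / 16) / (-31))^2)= 6835347834147273848 / 55915266007377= 122244.75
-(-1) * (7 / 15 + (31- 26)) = 82 / 15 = 5.47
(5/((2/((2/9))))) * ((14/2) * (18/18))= 35/9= 3.89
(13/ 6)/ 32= 13/ 192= 0.07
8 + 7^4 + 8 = 2417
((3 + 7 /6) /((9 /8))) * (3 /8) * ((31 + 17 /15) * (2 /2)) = 1205 /27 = 44.63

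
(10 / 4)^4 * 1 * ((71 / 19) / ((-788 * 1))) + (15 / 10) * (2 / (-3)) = -283927 / 239552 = -1.19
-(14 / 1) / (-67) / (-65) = -14 / 4355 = -0.00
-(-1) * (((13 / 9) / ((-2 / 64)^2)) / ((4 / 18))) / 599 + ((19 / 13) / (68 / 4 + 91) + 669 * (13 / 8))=1847248363 / 1681992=1098.25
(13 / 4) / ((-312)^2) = 1 / 29952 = 0.00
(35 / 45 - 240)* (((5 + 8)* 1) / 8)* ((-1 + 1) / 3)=0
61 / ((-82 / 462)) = -14091 / 41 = -343.68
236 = 236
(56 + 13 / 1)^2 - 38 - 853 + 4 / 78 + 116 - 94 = 151790 / 39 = 3892.05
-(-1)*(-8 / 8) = -1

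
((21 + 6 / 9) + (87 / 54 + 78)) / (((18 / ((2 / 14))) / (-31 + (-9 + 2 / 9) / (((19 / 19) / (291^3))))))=-98580334709 / 567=-173863024.18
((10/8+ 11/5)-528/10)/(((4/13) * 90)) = -4277/2400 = -1.78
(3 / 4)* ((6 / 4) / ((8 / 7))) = 63 / 64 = 0.98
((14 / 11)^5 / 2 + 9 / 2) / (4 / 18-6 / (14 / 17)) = -125198829 / 143335390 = -0.87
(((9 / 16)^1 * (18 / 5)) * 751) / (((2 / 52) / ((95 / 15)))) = 5008419 / 20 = 250420.95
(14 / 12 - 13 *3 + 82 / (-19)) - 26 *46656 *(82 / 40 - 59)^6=-1179473209454002030943429 / 28500000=-41385024893122878.28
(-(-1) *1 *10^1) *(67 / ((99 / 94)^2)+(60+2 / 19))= 1205.08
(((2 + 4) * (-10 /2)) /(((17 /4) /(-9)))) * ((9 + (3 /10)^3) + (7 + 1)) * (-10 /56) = -459729 /2380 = -193.16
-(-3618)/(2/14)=25326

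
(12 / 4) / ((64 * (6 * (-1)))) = -1 / 128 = -0.01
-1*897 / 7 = -897 / 7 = -128.14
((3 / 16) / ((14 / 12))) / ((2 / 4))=9 / 28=0.32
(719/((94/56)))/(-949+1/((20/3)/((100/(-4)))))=-80528/179117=-0.45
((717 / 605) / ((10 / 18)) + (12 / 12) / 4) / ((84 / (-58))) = -836273 / 508200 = -1.65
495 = 495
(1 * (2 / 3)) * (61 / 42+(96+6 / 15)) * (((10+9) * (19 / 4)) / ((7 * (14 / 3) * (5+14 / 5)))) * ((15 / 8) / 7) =37090945 / 5992896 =6.19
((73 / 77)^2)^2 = 0.81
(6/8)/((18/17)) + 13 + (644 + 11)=16049/24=668.71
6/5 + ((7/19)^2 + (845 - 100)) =746.34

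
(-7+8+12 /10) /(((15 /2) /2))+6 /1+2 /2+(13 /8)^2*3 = 15.51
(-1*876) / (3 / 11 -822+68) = 9636 / 8291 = 1.16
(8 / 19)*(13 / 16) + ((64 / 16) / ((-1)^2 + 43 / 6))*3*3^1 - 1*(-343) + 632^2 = 744374999 / 1862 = 399771.75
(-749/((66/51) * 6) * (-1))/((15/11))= 12733/180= 70.74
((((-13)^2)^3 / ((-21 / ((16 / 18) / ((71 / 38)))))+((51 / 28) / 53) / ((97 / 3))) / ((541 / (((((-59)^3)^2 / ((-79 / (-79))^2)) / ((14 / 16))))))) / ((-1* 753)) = 363651441909343754621578 / 28103473333467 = 12939733021.41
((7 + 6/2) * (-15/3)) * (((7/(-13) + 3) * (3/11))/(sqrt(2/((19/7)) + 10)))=-800 * sqrt(969)/2431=-10.24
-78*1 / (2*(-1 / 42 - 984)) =1638 / 41329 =0.04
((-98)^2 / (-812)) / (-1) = 343 / 29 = 11.83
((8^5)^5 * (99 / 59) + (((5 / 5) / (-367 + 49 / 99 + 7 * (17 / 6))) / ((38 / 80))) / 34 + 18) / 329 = 252043264315932038306022260538 / 1308091537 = 192680142930954562322.82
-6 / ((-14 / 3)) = 9 / 7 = 1.29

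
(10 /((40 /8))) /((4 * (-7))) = -1 /14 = -0.07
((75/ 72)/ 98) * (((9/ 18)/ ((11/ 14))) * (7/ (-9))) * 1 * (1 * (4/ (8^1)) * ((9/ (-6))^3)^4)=-492075/ 1441792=-0.34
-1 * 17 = -17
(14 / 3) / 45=14 / 135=0.10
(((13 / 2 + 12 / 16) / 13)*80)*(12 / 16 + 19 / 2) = 5945 / 13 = 457.31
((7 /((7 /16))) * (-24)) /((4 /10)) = -960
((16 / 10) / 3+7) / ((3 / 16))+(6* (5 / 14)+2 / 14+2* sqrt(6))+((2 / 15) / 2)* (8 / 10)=2* sqrt(6)+66964 / 1575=47.42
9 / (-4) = -2.25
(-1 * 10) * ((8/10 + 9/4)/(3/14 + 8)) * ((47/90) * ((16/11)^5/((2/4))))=-21043871744/833438925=-25.25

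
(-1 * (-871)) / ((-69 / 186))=-54002 / 23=-2347.91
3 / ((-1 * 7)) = -3 / 7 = -0.43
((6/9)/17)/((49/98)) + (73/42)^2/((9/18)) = 91769/14994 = 6.12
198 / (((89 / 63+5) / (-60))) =-187110 / 101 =-1852.57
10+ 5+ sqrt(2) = sqrt(2)+ 15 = 16.41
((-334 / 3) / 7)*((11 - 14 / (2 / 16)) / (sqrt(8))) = 16867*sqrt(2) / 42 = 567.94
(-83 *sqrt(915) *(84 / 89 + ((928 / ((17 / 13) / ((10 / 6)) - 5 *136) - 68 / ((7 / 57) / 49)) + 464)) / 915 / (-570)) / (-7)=483185386772 *sqrt(915) / 796952362325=18.34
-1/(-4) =1/4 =0.25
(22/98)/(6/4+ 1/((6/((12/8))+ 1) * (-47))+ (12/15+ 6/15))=5170/62083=0.08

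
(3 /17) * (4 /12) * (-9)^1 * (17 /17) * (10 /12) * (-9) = 135 /34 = 3.97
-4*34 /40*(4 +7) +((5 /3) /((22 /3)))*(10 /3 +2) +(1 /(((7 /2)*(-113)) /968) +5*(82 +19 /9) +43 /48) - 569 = -1166390783 /6264720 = -186.18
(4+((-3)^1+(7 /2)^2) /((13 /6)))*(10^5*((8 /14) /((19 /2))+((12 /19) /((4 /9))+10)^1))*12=196983000000 /1729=113928860.61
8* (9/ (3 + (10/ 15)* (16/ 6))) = 648/ 43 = 15.07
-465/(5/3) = -279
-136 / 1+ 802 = 666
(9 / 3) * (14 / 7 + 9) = 33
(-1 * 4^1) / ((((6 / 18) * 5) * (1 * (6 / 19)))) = -38 / 5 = -7.60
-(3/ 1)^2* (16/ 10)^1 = -72/ 5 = -14.40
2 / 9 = 0.22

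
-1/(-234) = 1/234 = 0.00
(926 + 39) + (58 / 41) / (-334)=6607326 / 6847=965.00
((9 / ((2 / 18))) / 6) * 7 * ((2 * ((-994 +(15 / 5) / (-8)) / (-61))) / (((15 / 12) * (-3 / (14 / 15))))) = -233877 / 305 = -766.81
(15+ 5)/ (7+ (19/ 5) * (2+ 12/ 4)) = 0.77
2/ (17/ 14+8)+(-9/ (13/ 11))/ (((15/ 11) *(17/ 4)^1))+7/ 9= -0.32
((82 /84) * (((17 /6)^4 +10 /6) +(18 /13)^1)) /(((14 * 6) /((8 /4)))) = 46624421 /29719872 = 1.57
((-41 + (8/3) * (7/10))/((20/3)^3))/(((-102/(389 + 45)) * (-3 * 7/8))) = -18197/85000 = -0.21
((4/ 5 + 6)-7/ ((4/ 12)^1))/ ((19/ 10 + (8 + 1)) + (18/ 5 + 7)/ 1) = -0.66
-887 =-887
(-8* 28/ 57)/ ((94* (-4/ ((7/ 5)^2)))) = 1372/ 66975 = 0.02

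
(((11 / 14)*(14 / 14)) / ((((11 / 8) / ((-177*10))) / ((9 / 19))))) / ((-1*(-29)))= -63720 / 3857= -16.52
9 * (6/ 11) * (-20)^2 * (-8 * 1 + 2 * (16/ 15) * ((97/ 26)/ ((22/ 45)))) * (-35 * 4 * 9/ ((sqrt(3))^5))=-1193472000 * sqrt(3)/ 1573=-1314147.58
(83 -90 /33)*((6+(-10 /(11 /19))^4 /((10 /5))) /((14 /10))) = 411031987870 /161051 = 2552185.26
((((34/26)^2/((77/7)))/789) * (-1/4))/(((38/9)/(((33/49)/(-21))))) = 867/2317288792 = 0.00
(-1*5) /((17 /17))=-5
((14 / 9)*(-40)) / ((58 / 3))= -280 / 87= -3.22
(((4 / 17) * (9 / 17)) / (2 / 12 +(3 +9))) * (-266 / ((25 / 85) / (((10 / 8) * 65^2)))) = -60687900 / 1241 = -48902.42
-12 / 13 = -0.92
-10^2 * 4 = -400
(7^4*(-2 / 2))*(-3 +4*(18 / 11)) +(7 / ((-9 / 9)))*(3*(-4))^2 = -104727 / 11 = -9520.64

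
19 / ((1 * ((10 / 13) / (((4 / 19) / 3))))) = 1.73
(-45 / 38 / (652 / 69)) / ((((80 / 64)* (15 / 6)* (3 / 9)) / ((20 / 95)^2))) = -29808 / 5590085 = -0.01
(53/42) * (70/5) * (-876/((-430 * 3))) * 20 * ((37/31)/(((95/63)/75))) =360745560/25327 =14243.52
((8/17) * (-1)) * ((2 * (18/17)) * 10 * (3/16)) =-540/289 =-1.87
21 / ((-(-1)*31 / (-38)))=-25.74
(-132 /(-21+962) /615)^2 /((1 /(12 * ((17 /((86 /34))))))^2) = 23284318464 /68805614857225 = 0.00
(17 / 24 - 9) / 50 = -199 / 1200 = -0.17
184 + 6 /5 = 926 /5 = 185.20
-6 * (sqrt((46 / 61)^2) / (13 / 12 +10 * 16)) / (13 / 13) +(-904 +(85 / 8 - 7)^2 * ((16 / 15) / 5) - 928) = -64706813567 / 35373900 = -1829.22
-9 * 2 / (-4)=9 / 2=4.50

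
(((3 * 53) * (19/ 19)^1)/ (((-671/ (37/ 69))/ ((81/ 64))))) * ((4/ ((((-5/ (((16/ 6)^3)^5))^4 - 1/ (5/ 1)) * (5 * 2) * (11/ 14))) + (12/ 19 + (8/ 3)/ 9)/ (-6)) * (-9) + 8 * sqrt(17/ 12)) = -618159500415960066099956535572777780646629428109256482426348895/ 158177912626441661278971071097647382762831475221206299982507104 - 52947 * sqrt(51)/ 246928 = -5.44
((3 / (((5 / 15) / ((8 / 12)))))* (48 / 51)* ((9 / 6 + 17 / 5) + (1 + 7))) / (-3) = -2064 / 85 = -24.28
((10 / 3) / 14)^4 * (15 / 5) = 625 / 64827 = 0.01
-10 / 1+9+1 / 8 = -7 / 8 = -0.88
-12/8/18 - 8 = -97/12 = -8.08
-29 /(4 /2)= -29 /2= -14.50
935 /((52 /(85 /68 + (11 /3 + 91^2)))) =92967985 /624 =148987.16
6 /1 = 6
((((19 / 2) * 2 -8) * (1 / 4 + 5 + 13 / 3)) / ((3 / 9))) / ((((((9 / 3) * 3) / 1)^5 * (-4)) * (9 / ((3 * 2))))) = -1265 / 1417176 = -0.00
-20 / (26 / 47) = -36.15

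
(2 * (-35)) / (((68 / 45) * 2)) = -1575 / 68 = -23.16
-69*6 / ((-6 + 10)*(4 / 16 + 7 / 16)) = -1656 / 11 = -150.55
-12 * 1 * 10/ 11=-120/ 11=-10.91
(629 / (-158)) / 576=-629 / 91008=-0.01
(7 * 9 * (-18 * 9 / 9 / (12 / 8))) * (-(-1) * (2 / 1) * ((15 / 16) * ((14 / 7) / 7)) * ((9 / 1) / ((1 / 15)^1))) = -54675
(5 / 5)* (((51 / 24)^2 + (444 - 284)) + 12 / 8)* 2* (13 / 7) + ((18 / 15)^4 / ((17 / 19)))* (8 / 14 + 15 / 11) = 16260766607 / 26180000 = 621.11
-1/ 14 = -0.07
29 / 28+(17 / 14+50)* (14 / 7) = 2897 / 28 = 103.46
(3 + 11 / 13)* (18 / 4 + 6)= 525 / 13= 40.38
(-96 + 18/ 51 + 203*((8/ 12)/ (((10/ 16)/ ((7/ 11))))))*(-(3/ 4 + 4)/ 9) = -1123109/ 50490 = -22.24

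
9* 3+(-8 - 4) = 15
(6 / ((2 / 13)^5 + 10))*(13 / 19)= 4826809 / 11757713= 0.41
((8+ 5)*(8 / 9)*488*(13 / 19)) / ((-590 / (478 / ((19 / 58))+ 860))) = -1615131648 / 106495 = -15166.27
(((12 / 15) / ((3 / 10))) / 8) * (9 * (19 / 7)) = 57 / 7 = 8.14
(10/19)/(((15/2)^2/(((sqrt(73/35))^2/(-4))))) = -146/29925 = -0.00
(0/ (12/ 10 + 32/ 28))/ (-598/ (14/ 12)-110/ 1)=0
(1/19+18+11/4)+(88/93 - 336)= -2221127/7068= -314.25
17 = 17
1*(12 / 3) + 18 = 22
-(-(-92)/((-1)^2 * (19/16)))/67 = -1472/1273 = -1.16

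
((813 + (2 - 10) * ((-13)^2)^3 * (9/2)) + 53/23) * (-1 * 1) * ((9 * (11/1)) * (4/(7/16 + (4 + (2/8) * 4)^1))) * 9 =75966975532800/667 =113893516540.93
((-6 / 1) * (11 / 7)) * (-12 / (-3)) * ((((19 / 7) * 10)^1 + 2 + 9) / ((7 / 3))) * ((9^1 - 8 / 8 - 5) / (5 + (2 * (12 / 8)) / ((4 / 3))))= -2537568 / 9947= -255.11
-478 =-478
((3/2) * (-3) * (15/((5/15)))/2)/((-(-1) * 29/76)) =-7695/29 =-265.34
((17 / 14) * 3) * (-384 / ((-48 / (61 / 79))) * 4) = 49776 / 553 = 90.01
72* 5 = 360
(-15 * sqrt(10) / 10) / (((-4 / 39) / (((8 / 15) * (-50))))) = -390 * sqrt(10) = -1233.29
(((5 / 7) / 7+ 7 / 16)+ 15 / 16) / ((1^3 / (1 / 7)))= 579 / 2744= 0.21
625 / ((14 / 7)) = 625 / 2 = 312.50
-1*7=-7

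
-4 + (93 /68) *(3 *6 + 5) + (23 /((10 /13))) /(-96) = 442997 /16320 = 27.14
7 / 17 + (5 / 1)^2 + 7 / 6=2711 / 102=26.58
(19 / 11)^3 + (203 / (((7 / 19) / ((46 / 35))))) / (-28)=-13506853 / 652190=-20.71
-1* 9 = -9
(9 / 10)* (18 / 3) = 27 / 5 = 5.40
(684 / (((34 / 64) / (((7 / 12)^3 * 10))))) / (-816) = -32585 / 10404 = -3.13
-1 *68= -68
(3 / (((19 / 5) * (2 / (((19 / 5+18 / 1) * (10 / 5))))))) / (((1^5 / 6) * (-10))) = -981 / 95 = -10.33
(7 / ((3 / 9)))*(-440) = -9240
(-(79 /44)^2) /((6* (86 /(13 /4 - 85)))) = 680269 /1331968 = 0.51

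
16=16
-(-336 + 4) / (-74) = -166 / 37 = -4.49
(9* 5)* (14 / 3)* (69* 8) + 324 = 116244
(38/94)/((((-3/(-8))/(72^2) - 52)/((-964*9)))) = 2278803456/33785809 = 67.45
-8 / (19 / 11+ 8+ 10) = -88 / 217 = -0.41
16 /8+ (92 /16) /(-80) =617 /320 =1.93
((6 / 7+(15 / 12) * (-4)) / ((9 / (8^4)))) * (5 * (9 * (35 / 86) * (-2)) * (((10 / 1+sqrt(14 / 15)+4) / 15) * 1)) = 118784 * sqrt(210) / 387+8314880 / 129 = 68904.35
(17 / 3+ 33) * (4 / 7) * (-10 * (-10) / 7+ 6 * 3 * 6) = 397184 / 147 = 2701.93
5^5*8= 25000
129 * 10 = 1290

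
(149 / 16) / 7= 1.33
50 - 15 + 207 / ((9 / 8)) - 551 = -332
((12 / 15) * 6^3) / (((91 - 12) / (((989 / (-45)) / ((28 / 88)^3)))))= -1010963712 / 677425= -1492.36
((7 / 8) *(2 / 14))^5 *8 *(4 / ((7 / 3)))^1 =3 / 7168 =0.00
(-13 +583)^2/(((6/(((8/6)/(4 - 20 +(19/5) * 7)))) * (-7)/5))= -1805000/371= -4865.23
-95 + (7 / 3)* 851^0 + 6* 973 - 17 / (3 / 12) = 17032 / 3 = 5677.33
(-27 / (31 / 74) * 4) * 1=-7992 / 31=-257.81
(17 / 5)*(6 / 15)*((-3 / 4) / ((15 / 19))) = -323 / 250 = -1.29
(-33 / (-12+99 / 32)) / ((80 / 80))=352 / 95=3.71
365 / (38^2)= 365 / 1444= 0.25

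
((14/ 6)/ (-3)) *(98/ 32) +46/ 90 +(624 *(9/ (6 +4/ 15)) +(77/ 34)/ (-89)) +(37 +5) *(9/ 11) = 174335954011/ 187733040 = 928.64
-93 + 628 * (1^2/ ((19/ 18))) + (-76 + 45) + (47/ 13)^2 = 1554183/ 3211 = 484.02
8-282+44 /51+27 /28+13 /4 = -192011 /714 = -268.92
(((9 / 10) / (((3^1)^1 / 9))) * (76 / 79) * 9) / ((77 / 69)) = 637146 / 30415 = 20.95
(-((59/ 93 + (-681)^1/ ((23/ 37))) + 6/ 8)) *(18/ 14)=28084317/ 19964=1406.75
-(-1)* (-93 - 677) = -770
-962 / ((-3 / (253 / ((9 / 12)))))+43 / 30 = 9735569 / 90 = 108172.99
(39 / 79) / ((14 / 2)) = 0.07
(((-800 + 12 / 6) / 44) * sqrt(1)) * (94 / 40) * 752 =-1762782 / 55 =-32050.58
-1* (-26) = 26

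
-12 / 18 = -2 / 3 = -0.67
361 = 361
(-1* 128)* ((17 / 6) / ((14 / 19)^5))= -1669.69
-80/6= -40/3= -13.33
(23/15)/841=23/12615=0.00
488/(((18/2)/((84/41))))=13664/123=111.09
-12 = -12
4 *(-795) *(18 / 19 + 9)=-601020 / 19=-31632.63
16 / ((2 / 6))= 48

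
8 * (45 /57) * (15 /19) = 1800 /361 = 4.99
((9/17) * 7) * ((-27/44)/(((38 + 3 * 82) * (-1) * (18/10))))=945/212432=0.00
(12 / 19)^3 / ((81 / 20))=1280 / 20577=0.06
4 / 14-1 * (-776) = 5434 / 7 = 776.29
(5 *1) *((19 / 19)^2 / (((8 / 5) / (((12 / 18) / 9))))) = 25 / 108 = 0.23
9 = 9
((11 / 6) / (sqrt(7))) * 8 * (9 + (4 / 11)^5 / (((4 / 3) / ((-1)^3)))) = 1931588 * sqrt(7) / 102487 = 49.86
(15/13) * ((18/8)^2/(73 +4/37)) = 0.08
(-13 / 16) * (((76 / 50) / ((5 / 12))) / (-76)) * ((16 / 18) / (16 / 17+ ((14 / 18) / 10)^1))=1326 / 38975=0.03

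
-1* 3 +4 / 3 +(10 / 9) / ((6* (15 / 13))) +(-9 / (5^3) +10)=85271 / 10125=8.42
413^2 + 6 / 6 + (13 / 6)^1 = 1023433 / 6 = 170572.17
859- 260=599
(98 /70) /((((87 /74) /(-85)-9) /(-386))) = 3399116 /56697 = 59.95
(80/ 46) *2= 80/ 23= 3.48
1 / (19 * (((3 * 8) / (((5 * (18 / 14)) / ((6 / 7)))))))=0.02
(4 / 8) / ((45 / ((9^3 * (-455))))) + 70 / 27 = -198877 / 54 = -3682.91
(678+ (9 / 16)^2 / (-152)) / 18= 8794085 / 233472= 37.67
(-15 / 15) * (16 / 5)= -16 / 5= -3.20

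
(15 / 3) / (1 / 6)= 30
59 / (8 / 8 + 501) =0.12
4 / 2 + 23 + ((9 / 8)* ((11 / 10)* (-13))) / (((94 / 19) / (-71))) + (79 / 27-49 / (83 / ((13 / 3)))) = 4318245763 / 16852320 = 256.24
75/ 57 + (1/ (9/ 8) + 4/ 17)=7093/ 2907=2.44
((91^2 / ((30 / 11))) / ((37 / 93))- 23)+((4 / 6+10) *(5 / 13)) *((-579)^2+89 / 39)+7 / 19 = 14787547714379 / 10692630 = 1382966.37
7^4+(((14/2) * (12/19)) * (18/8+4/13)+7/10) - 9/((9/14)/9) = 297311/130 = 2287.01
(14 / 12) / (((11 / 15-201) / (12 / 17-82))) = 24185 / 51068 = 0.47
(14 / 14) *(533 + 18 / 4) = 1075 / 2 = 537.50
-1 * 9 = -9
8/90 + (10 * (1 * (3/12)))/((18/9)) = 241/180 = 1.34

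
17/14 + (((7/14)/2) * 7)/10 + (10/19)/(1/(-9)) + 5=8791/5320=1.65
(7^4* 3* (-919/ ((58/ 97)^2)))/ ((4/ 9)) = -560550706317/ 13456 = -41658048.92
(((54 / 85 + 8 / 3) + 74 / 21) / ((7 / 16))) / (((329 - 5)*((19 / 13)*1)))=633568 / 19229805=0.03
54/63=6/7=0.86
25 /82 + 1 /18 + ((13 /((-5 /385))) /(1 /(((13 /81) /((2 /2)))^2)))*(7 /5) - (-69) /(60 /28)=-4757557 /1345005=-3.54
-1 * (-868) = 868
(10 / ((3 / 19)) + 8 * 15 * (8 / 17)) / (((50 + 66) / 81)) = 82485 / 986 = 83.66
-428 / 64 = -107 / 16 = -6.69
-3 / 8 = -0.38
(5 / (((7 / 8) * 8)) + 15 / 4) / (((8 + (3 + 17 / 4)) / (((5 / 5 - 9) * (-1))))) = 1000 / 427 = 2.34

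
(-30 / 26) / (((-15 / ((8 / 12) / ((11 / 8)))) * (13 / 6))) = 32 / 1859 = 0.02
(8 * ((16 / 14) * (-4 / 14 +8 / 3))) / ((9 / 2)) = 6400 / 1323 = 4.84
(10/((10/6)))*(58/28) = 87/7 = 12.43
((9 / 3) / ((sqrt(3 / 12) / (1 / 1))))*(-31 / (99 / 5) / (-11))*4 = 1240 / 363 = 3.42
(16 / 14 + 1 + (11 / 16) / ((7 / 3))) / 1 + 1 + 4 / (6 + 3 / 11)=4499 / 1104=4.08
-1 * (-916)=916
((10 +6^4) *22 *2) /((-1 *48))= -1197.17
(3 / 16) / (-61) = -3 / 976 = -0.00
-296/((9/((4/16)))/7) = -518/9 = -57.56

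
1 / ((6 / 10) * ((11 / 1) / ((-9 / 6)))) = -5 / 22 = -0.23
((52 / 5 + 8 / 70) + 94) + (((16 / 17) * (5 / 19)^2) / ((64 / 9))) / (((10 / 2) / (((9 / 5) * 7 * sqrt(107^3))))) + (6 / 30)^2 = 60669 * sqrt(107) / 24548 + 18297 / 175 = 130.12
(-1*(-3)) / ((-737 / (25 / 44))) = -75 / 32428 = -0.00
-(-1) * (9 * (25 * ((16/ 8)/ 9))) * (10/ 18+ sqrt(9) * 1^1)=1600/ 9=177.78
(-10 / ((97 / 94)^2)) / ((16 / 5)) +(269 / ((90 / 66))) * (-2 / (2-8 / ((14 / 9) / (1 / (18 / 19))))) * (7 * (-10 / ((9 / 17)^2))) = -197149965608 / 6859161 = -28742.58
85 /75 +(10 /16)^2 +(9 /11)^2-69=-7760257 /116160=-66.81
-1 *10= -10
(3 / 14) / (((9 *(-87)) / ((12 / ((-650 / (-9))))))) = -3 / 65975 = -0.00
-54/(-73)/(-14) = -0.05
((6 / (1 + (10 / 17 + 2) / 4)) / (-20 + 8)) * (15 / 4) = -255 / 224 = -1.14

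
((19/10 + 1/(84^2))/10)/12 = 67037/4233600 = 0.02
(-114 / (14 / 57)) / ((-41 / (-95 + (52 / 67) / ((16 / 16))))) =-20510937 / 19229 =-1066.67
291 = 291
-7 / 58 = -0.12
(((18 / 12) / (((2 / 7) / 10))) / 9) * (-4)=-70 / 3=-23.33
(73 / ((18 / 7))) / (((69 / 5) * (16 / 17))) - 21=-373877 / 19872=-18.81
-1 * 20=-20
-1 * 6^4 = -1296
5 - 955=-950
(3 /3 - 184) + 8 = -175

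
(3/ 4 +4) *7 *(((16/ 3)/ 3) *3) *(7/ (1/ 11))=40964/ 3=13654.67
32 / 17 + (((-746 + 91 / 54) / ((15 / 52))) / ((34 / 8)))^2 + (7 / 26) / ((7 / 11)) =454300891459859 / 1232483850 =368605.96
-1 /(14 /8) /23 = -0.02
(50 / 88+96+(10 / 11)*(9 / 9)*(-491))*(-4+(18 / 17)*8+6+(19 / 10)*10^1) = -10308.68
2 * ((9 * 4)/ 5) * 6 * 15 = 1296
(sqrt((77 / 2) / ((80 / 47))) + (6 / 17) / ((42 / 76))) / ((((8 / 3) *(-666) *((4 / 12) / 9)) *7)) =-0.01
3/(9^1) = 1/3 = 0.33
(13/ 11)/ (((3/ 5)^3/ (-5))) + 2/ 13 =-105031/ 3861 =-27.20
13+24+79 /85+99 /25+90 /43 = 803779 /18275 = 43.98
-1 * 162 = -162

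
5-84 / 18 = 1 / 3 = 0.33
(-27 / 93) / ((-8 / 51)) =1.85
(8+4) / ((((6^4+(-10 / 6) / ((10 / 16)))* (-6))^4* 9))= 1 / 2719619512320000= 0.00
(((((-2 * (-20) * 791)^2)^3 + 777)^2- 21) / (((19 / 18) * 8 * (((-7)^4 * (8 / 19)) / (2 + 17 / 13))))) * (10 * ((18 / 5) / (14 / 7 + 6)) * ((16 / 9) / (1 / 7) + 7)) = 347800850964417868473768206775814670377493741414608602675 / 10192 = 34124887261030010643030630000000000000000000000000000.00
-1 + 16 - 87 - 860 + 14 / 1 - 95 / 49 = -45077 / 49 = -919.94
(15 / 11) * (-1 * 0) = 0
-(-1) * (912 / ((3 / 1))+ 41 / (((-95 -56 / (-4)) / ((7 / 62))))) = 1526401 / 5022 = 303.94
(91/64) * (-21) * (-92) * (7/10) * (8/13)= 23667/20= 1183.35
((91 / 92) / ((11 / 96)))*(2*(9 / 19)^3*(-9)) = -28658448 / 1735327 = -16.51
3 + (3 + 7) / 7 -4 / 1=3 / 7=0.43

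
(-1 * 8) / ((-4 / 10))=20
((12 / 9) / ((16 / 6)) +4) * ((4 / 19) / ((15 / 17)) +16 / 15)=558 / 95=5.87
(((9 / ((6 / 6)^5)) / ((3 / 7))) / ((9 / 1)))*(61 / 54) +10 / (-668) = 35452 / 13527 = 2.62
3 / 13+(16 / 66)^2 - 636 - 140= -10981733 / 14157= -775.71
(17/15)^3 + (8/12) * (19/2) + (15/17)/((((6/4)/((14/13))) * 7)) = 7.88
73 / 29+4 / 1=189 / 29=6.52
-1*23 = -23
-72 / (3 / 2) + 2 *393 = 738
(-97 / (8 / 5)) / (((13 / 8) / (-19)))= 9215 / 13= 708.85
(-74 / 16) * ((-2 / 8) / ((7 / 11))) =1.82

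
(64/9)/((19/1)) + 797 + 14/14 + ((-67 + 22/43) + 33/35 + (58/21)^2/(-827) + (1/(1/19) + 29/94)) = 752.13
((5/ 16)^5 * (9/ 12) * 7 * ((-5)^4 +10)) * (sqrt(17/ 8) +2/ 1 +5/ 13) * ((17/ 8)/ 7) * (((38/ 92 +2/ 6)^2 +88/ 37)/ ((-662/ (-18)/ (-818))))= -2654083021978359375/ 5652084284194816-85615581354140625 * sqrt(34)/ 1739102856675328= -756.63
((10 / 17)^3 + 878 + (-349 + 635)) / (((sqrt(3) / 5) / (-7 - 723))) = -20877021800*sqrt(3) / 14739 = -2453359.28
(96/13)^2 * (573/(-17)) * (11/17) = -1189.34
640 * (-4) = -2560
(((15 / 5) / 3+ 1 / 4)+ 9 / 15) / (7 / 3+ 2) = 111 / 260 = 0.43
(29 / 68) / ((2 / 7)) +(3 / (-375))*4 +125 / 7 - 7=1465817 / 119000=12.32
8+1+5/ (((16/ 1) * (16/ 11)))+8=4407/ 256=17.21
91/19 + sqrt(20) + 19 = 2 * sqrt(5) + 452/19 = 28.26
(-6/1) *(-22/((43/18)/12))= 28512/43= 663.07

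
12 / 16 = 3 / 4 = 0.75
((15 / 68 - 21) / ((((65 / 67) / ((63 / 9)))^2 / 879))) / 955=-273197500947 / 274371500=-995.72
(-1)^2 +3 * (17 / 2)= 53 / 2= 26.50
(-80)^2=6400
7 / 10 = 0.70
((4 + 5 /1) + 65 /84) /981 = 821 /82404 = 0.01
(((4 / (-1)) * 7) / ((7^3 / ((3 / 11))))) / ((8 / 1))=-3 / 1078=-0.00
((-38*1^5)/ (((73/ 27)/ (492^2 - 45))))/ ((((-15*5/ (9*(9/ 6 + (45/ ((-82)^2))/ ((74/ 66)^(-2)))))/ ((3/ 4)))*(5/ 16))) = 2742664763906946/ 1856034125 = 1477701.69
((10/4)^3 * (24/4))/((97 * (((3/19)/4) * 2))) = 2375/194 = 12.24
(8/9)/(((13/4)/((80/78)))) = 1280/4563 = 0.28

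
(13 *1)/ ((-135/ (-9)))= 13/ 15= 0.87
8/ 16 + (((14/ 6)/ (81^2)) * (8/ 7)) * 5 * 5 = 20083/ 39366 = 0.51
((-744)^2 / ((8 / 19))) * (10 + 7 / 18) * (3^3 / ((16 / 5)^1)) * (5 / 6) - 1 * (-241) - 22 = 768249177 / 8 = 96031147.12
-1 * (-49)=49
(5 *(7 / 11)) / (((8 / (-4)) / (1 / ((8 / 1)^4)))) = -35 / 90112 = -0.00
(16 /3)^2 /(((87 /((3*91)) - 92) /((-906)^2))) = -2124688384 /8343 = -254667.19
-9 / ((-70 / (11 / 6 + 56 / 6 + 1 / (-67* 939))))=843033 / 587188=1.44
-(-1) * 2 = 2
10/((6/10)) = 50/3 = 16.67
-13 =-13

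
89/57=1.56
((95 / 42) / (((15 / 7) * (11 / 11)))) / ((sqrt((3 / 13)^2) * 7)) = 0.65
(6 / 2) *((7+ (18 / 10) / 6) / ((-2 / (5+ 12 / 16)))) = -5037 / 80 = -62.96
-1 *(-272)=272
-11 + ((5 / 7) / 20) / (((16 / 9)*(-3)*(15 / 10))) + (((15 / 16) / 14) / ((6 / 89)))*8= -685 / 224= -3.06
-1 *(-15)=15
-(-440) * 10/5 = 880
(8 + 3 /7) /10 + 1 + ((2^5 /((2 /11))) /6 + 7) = 8017 /210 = 38.18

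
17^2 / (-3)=-289 / 3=-96.33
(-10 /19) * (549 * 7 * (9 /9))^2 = -147686490 /19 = -7772973.16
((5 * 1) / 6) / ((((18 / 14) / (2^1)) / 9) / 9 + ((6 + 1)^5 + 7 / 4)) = 210 / 4235807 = 0.00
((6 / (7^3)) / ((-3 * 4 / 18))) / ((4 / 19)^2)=-3249 / 5488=-0.59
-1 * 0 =0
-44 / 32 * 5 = -55 / 8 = -6.88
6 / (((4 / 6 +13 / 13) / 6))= 108 / 5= 21.60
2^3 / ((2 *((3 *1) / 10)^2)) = 400 / 9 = 44.44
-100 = -100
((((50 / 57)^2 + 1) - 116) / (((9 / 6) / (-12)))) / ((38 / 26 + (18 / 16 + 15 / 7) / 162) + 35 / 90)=488.53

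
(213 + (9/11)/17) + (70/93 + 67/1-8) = 4744279/17391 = 272.80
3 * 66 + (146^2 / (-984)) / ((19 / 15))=281839 / 1558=180.90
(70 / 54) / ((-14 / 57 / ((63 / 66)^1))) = -665 / 132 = -5.04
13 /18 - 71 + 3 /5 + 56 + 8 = -511 /90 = -5.68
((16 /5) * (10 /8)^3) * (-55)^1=-343.75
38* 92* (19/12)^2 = 157757/18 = 8764.28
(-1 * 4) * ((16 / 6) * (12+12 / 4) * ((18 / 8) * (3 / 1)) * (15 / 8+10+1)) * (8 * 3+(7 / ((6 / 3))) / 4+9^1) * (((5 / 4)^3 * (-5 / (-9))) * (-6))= 785053125 / 256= 3066613.77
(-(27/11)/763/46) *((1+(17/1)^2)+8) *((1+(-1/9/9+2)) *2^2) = -13112/52647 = -0.25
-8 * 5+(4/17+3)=-625/17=-36.76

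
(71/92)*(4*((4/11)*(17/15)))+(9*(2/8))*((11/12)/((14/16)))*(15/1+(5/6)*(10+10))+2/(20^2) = 80672653/1062600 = 75.92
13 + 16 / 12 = 43 / 3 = 14.33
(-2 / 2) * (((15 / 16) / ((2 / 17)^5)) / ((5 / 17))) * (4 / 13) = -72412707 / 1664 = -43517.25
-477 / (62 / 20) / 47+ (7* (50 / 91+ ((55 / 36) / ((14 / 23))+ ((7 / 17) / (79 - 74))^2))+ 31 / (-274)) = 24400467795257 / 1349875823400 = 18.08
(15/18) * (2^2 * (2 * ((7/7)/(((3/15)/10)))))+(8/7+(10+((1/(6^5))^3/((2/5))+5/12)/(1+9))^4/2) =949092672998924793836291784121771148190341393601724423/175163261882790298841732744149208180254528487030784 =5418.33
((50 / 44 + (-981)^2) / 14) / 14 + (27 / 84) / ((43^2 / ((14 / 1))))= 39146986387 / 7972888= 4910.01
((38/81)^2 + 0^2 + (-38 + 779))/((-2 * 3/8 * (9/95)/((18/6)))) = -1847995100/59049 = -31295.96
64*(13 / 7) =832 / 7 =118.86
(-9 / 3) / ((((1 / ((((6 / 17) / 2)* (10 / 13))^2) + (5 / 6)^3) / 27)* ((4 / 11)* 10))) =-120285 / 296171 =-0.41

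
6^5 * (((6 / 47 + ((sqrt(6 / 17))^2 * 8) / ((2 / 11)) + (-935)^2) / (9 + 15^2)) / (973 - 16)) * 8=804693064320 / 3313453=242856.34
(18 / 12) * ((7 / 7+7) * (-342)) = -4104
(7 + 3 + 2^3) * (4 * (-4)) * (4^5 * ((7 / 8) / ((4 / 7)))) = -451584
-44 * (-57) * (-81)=-203148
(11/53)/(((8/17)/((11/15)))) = 2057/6360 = 0.32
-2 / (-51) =2 / 51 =0.04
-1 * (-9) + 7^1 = 16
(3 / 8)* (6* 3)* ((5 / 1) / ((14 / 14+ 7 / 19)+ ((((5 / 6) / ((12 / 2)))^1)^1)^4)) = 24.66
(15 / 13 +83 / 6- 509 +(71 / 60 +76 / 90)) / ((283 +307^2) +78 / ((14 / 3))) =-1611743 / 309741588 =-0.01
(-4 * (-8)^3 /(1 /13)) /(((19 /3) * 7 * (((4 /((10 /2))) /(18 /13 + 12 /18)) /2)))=409600 /133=3079.70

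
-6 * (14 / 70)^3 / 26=-3 / 1625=-0.00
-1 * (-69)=69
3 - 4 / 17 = 47 / 17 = 2.76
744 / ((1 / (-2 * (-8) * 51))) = 607104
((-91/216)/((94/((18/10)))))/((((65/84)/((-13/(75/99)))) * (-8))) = -21021/940000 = -0.02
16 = 16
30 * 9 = 270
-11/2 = -5.50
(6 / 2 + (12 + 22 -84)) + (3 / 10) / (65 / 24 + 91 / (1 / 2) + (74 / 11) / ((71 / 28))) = -825268619 / 17559505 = -47.00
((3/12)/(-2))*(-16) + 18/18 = 3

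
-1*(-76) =76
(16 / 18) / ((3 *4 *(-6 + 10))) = 0.02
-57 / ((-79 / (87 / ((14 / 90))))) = 223155 / 553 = 403.54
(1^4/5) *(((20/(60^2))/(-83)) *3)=-1/24900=-0.00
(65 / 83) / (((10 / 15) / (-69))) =-13455 / 166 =-81.05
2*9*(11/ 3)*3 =198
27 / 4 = 6.75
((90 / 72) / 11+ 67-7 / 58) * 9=769347 / 1276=602.94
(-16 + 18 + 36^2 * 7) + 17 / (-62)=562571 / 62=9073.73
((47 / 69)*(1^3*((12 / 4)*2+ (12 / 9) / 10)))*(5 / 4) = 47 / 9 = 5.22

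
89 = 89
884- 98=786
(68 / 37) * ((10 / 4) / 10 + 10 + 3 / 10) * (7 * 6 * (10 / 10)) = 150654 / 185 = 814.35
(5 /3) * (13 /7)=65 /21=3.10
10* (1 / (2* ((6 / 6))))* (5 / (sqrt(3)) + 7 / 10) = 7 / 2 + 25* sqrt(3) / 3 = 17.93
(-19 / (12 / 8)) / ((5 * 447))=-38 / 6705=-0.01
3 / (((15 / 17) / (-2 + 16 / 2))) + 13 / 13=107 / 5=21.40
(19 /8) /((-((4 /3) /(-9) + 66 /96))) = -1026 /233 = -4.40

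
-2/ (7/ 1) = -2/ 7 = -0.29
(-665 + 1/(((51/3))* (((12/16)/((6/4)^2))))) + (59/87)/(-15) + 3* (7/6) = -29344931/44370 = -661.37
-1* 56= -56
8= 8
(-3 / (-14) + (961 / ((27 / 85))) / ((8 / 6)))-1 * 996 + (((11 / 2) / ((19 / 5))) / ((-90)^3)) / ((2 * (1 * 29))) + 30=2931515825323 / 2249402400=1303.24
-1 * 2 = -2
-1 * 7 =-7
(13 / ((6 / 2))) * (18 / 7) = 78 / 7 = 11.14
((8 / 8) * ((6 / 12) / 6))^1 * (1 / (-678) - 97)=-65767 / 8136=-8.08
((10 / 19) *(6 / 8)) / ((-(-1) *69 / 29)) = 145 / 874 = 0.17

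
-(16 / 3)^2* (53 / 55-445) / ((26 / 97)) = 303223552 / 6435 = 47120.99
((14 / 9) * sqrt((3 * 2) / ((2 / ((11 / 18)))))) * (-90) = -70 * sqrt(66) / 3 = -189.56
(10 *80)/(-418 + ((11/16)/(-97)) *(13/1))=-1241600/648879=-1.91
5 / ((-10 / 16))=-8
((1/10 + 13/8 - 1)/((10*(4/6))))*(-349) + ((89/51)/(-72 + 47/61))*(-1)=-1344789157/35455200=-37.93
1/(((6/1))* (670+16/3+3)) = 1/4070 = 0.00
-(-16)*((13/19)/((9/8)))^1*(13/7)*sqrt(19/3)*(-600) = -27287.89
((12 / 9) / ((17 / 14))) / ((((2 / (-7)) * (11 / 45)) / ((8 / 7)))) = -3360 / 187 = -17.97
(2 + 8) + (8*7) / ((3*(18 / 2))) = 326 / 27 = 12.07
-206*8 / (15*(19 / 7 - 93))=1442 / 1185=1.22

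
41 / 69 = 0.59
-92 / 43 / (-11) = 0.19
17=17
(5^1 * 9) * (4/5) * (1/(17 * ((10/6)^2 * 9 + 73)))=18/833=0.02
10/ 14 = 5/ 7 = 0.71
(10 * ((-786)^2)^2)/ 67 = 3816718976160/ 67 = 56965954868.06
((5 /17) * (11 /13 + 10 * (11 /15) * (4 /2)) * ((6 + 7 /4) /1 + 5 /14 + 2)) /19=856075 /352716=2.43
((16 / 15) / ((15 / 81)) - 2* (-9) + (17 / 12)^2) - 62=-130439 / 3600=-36.23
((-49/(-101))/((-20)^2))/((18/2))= 49/363600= 0.00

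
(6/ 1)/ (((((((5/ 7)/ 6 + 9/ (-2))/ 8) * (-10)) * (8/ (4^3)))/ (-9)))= -78.89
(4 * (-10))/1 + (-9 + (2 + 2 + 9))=-36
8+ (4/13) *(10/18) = 956/117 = 8.17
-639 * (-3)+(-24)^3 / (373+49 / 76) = 53386425 / 28397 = 1880.00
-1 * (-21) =21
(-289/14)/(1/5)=-1445/14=-103.21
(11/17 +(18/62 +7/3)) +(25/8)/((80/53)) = 1080853/202368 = 5.34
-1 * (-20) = 20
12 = 12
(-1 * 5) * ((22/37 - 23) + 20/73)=298885/2701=110.66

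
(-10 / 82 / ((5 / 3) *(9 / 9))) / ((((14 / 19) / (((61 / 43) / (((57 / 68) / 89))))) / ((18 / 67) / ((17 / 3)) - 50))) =88253824 / 118121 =747.15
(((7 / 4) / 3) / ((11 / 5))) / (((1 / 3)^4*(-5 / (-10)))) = 945 / 22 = 42.95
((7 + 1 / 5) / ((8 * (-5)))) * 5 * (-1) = 9 / 10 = 0.90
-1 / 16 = -0.06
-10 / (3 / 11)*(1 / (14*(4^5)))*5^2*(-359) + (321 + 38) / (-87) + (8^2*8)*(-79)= -25212278155 / 623616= -40429.17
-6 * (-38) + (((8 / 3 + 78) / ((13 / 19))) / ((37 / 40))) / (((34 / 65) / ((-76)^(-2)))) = 228.04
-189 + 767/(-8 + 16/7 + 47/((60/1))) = -713559/2071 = -344.55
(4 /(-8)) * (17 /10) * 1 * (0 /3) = 0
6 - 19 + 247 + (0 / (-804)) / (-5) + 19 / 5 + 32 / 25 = 5977 / 25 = 239.08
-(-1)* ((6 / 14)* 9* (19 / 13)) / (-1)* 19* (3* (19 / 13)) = -555579 / 1183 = -469.64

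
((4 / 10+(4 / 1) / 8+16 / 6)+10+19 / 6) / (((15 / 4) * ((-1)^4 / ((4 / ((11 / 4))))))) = 16064 / 2475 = 6.49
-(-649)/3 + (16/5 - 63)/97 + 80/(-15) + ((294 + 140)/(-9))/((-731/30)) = 225869848/1063605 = 212.36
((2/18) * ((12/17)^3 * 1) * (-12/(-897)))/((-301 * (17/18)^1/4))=-55296/7516806479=-0.00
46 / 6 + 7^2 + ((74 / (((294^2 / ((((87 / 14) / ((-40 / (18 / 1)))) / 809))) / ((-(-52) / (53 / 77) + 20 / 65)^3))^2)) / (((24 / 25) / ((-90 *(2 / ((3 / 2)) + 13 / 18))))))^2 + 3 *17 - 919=-929999568408706273752496904283923931516022426647236789291677079554 / 1173564069261215467035820319320697745342848727160007770130312643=-792.46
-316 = -316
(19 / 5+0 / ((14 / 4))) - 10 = -31 / 5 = -6.20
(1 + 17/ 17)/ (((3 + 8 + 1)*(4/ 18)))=3/ 4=0.75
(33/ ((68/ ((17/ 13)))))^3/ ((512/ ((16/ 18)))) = 3993/ 8998912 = 0.00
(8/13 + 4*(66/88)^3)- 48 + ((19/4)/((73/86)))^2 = -15942717/1108432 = -14.38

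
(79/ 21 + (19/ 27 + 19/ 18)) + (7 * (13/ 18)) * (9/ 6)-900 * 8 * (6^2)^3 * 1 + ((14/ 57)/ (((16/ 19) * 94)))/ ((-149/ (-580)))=-889233689387467/ 2647134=-335923186.88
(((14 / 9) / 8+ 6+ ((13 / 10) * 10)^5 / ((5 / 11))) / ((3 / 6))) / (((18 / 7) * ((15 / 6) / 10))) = 1029232001 / 405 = 2541313.58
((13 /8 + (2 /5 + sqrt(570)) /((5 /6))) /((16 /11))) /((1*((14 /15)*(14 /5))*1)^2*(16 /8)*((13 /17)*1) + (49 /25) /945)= 53140725 /383621504 + 1893375*sqrt(570) /23976344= 2.02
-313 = -313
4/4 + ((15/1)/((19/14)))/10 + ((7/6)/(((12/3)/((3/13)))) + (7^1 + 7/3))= 68207/5928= 11.51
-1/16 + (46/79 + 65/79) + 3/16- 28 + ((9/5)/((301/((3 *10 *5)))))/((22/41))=-51891599/2092552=-24.80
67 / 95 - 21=-20.29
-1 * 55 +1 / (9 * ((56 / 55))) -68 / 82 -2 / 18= -1153697 / 20664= -55.83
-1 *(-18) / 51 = 6 / 17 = 0.35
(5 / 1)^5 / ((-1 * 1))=-3125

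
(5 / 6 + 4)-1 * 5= -1 / 6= -0.17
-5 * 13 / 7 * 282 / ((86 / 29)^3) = -223525185 / 2226196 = -100.41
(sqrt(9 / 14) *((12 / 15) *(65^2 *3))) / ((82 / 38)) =288990 *sqrt(14) / 287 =3767.60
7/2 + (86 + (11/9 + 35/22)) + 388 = 480.31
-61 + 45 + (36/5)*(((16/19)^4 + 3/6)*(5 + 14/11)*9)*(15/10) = 388008541/651605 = 595.47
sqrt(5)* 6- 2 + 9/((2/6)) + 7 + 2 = 6* sqrt(5) + 34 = 47.42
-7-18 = -25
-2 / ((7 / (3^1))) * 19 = -114 / 7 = -16.29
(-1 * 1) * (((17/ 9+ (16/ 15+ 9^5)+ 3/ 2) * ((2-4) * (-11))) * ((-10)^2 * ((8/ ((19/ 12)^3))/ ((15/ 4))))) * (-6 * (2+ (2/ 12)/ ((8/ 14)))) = 6585263421440/ 6859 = 960090891.01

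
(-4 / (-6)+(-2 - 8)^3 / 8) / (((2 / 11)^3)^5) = -1558113567192037823 / 98304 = -15849950838135.15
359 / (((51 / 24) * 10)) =1436 / 85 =16.89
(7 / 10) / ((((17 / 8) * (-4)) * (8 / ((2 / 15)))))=-7 / 5100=-0.00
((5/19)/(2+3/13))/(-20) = -13/2204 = -0.01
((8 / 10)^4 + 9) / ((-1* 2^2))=-5881 / 2500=-2.35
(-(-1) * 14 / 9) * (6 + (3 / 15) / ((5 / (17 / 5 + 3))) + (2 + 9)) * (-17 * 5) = -171122 / 75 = -2281.63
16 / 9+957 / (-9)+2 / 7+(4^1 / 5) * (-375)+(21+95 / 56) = -381.57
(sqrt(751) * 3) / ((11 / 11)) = 3 * sqrt(751) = 82.21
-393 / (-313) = 393 / 313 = 1.26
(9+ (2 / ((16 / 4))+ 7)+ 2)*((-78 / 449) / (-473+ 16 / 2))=481 / 69595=0.01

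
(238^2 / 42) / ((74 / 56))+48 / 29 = 3290680 / 3219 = 1022.27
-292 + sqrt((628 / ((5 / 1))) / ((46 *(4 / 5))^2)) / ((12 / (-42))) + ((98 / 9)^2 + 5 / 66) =-308921 / 1782-7 *sqrt(785) / 184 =-174.42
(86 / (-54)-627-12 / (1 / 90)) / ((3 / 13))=-599716 / 81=-7403.90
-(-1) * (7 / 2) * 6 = 21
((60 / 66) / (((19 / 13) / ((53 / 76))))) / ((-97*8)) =-3445 / 6162992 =-0.00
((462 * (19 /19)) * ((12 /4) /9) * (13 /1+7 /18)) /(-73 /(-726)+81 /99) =4490794 /2001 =2244.27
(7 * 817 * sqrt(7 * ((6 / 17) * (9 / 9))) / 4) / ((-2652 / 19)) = -108661 * sqrt(714) / 180336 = -16.10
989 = 989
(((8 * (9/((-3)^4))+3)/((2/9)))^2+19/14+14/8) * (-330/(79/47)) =-33586905/553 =-60735.81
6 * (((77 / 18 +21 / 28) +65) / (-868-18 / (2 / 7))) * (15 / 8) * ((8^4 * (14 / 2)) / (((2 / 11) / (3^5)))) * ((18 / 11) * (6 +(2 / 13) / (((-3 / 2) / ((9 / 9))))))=-541050969600 / 1729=-312927107.92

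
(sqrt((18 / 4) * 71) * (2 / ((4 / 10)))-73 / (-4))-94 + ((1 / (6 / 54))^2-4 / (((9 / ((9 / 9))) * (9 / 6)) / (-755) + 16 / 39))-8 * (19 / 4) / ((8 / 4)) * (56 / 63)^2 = -149408881 / 7486668 + 15 * sqrt(142) / 2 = 69.42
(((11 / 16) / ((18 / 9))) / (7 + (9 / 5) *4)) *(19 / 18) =0.03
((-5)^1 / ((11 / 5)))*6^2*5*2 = -9000 / 11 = -818.18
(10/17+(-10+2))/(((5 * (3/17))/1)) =-42/5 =-8.40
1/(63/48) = 16/21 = 0.76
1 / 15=0.07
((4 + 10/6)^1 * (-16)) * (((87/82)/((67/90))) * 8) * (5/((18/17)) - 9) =12147520/2747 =4422.10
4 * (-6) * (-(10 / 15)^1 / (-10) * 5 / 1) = -8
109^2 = 11881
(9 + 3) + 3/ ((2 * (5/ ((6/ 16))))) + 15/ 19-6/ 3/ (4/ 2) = 18091/ 1520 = 11.90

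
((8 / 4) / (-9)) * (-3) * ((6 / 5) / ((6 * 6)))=0.02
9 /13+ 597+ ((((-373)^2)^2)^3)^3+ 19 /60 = 297586035583289007763488076721036334969979016615658336672525088909706123313430241102333456968027 /780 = 381520558440114112517292400000000000000000000000000000000000000000000000000000000000000000000.00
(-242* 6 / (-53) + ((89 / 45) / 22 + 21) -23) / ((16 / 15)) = 1337257 / 55968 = 23.89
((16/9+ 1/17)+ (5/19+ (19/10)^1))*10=116273/2907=40.00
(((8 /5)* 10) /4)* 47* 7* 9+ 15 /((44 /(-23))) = 520791 /44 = 11836.16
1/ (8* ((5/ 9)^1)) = 9/ 40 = 0.22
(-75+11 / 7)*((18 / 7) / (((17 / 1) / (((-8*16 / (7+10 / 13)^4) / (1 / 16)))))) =541176569856 / 86682314033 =6.24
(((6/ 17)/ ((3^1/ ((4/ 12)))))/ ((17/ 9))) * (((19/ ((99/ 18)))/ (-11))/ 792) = -19/ 2307954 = -0.00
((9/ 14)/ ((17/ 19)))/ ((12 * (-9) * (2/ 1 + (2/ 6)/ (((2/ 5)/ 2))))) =-19/ 10472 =-0.00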